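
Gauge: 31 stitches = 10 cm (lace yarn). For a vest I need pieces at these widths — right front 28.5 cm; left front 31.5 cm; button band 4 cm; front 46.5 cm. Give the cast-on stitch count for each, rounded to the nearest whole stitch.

right front 88; left front 98; button band 12; front 144.

Rate = 31/10 = 3.1 sts per cm.
right front: 28.5 × 3.1 = 88.35 → 88.
left front: 31.5 × 3.1 = 97.65 → 98.
button band: 4 × 3.1 = 12.40 → 12.
front: 46.5 × 3.1 = 144.15 → 144.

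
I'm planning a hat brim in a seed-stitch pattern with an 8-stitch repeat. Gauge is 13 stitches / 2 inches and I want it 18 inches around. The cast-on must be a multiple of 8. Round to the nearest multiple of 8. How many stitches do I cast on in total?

CO 120 sts.

13 / 2 = 6.5 sts per inch.
18 × 6.5 = 117.00 sts.
Nearest multiple of 8: 120.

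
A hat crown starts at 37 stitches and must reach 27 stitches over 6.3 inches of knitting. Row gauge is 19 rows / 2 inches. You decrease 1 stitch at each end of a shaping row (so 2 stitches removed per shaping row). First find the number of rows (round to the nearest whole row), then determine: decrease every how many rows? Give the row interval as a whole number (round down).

Rows = 6.3 × 9.5 = 59.9 → 60 rows.
Stitches to remove: 10 → 5 shaping rows (at 2 st each).
60 / 5 = 12.00 → every 12 rows.

Decrease every 12th row.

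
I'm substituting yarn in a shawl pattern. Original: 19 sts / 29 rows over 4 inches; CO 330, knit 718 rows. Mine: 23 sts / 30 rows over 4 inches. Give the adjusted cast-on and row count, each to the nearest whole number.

Cast on 399 stitches; work 743 rows.

Stitches: 330 × 23/19 = 399.47 → 399.
Rows: 718 × 30/29 = 742.76 → 743.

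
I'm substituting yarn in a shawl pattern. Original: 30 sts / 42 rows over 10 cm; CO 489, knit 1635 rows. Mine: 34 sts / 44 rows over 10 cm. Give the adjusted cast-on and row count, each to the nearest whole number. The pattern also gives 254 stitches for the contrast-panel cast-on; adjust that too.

Cast on 554 stitches; work 1713 rows; contrast-panel cast-on 288 stitches.

Stitches: 489 × 34/30 = 554.20 → 554.
Rows: 1635 × 44/42 = 1712.86 → 1713.
contrast-panel cast-on: 254 × 34/30 = 287.87 → 288.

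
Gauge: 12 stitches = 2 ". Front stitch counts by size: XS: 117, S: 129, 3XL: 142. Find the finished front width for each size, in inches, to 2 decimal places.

12/2 = 6 sts per in.
XS: 117 / 6 = 19.500 → 19.50 in.
S: 129 / 6 = 21.500 → 21.50 in.
3XL: 142 / 6 = 23.667 → 23.67 in.

XS 19.50 inches; S 21.50 inches; 3XL 23.67 inches.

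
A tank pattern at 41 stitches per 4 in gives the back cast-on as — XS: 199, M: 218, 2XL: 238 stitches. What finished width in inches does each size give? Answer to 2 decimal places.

XS 19.41 inches; M 21.27 inches; 2XL 23.22 inches.

41/4 = 10.25 sts per in.
XS: 199 / 10.25 = 19.415 → 19.41 in.
M: 218 / 10.25 = 21.268 → 21.27 in.
2XL: 238 / 10.25 = 23.220 → 23.22 in.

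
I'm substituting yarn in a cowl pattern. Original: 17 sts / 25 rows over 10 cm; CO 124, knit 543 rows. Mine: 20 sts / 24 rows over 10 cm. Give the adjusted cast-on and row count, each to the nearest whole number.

Cast on 146 stitches; work 521 rows.

Stitches: 124 × 20/17 = 145.88 → 146.
Rows: 543 × 24/25 = 521.28 → 521.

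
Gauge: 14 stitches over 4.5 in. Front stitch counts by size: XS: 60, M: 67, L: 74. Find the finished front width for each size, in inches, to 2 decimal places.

14/4.5 = 3.111 sts per in.
XS: 60 / 3.111 = 19.286 → 19.29 in.
M: 67 / 3.111 = 21.536 → 21.54 in.
L: 74 / 3.111 = 23.786 → 23.79 in.

XS 19.29 inches; M 21.54 inches; L 23.79 inches.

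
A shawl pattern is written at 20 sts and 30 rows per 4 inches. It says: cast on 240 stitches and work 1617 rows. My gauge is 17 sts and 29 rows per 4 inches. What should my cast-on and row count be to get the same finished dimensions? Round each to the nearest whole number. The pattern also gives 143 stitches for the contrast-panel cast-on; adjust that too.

Stitches: 240 × 17/20 = 204.00 → 204.
Rows: 1617 × 29/30 = 1563.10 → 1563.
contrast-panel cast-on: 143 × 17/20 = 121.55 → 122.

Cast on 204 stitches; work 1563 rows; contrast-panel cast-on 122 stitches.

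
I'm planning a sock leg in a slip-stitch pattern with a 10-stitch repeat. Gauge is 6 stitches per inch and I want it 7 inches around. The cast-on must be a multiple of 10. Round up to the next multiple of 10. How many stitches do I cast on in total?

Cast on 50 stitches.

6 / 1 = 6 sts per inch.
7 × 6 = 42.00 sts.
Next multiple of 10: 50.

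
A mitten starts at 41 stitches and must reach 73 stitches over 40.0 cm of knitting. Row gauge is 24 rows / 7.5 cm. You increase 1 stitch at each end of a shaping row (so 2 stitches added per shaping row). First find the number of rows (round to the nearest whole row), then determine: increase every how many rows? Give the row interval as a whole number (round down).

Increase every 8th row.

Rows = 40.0 × 3.2 = 128.0 → 128 rows.
Stitches to add: 32 → 16 shaping rows (at 2 st each).
128 / 16 = 8.00 → every 8 rows.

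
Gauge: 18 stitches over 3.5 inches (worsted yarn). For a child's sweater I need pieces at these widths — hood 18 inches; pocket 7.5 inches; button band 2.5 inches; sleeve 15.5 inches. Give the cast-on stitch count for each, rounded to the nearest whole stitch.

hood 93; pocket 39; button band 13; sleeve 80.

Rate = 18/3.5 = 5.143 sts per in.
hood: 18 × 5.143 = 92.57 → 93.
pocket: 7.5 × 5.143 = 38.57 → 39.
button band: 2.5 × 5.143 = 12.86 → 13.
sleeve: 15.5 × 5.143 = 79.71 → 80.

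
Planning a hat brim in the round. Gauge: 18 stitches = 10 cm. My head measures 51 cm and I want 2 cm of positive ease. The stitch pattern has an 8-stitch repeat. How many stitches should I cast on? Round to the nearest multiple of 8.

Finished = 51 + 2 = 53 cm.
18 / 10 = 1.8 sts/cm.
53 × 1.8 = 95.40 sts.
Nearest multiple of 8: 96.

Cast on 96 stitches.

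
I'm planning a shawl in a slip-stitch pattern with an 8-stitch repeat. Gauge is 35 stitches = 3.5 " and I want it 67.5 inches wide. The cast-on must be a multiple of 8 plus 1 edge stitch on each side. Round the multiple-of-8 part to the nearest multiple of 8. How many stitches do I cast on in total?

35 / 3.5 = 10 sts per inch.
67.5 × 10 = 675.00 sts.
Less 2 edge sts → 673.00 for the repeat.
Nearest multiple of 8: 672.
Add back 2 edge sts → 674.

Cast on 674 stitches.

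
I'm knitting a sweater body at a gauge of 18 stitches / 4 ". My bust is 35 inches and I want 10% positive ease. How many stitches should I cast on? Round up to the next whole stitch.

Cast on 174 stitches.

Finished = 35 × 1.10 = 38.50 in.
18 / 4 = 4.5 sts per inch.
38.50 × 4.5 = 173.25 sts.
→ 174 sts.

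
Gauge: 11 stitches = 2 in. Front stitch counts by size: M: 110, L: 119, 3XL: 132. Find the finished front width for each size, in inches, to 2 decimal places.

11/2 = 5.5 sts per in.
M: 110 / 5.5 = 20.000 → 20.00 in.
L: 119 / 5.5 = 21.636 → 21.64 in.
3XL: 132 / 5.5 = 24.000 → 24.00 in.

M 20.00 inches; L 21.64 inches; 3XL 24.00 inches.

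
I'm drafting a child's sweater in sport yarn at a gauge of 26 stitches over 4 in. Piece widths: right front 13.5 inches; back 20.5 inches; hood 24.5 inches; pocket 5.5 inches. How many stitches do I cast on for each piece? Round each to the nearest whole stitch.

Rate = 26/4 = 6.5 sts per in.
right front: 13.5 × 6.5 = 87.75 → 88.
back: 20.5 × 6.5 = 133.25 → 133.
hood: 24.5 × 6.5 = 159.25 → 159.
pocket: 5.5 × 6.5 = 35.75 → 36.

right front 88; back 133; hood 159; pocket 36.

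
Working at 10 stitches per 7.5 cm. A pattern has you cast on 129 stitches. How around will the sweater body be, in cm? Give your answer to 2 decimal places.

10 stitches / 7.5 cm = 1.333 stitches per cm.
129 / 1.333 = 96.750 cm.

96.75 cm.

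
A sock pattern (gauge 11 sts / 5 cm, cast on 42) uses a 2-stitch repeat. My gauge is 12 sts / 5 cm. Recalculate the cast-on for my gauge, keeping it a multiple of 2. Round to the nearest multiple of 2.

Cast on 46 stitches.

42 × 12 / 11 = 45.82.
Nearest multiple of 2: 46.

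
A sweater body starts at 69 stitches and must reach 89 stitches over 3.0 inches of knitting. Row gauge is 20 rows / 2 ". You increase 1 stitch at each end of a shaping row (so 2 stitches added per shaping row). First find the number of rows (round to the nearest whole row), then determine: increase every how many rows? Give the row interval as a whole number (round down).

Increase every 3rd row.

Rows = 3.0 × 10 = 30.0 → 30 rows.
Stitches to add: 20 → 10 shaping rows (at 2 st each).
30 / 10 = 3.00 → every 3 rows.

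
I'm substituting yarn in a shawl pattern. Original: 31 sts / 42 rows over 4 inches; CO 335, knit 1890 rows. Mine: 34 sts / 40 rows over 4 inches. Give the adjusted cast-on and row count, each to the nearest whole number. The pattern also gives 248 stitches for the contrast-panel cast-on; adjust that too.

Stitches: 335 × 34/31 = 367.42 → 367.
Rows: 1890 × 40/42 = 1800.00 → 1800.
contrast-panel cast-on: 248 × 34/31 = 272.00 → 272.

Cast on 367 stitches; work 1800 rows; contrast-panel cast-on 272 stitches.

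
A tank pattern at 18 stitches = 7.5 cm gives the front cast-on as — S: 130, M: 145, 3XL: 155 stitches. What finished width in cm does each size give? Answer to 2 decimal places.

S 54.17 cm; M 60.42 cm; 3XL 64.58 cm.

18/7.5 = 2.4 sts per cm.
S: 130 / 2.4 = 54.167 → 54.17 cm.
M: 145 / 2.4 = 60.417 → 60.42 cm.
3XL: 155 / 2.4 = 64.583 → 64.58 cm.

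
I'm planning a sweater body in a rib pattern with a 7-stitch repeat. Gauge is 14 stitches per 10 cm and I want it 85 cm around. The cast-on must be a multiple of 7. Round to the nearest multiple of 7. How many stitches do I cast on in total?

14 / 10 = 1.4 sts per cm.
85 × 1.4 = 119.00 sts.
Nearest multiple of 7: 119.

CO 119 sts.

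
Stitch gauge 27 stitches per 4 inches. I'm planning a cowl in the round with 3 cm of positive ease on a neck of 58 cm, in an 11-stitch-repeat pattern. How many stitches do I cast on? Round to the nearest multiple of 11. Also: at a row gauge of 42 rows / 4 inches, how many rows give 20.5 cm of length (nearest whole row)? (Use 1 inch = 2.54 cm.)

Cast on 165 stitches; work 85 rows.

Finished = 58 + 3 = 61 cm.
61 cm × 1/2.54 = 24.02 inches.
27/4 = 6.75 sts per in; 24.02 × 6.75 = 162.11 sts.
Nearest multiple of 11 → 165.
20.5 cm = 8.07 inches; × 10.5 = 84.74 → 85 rows.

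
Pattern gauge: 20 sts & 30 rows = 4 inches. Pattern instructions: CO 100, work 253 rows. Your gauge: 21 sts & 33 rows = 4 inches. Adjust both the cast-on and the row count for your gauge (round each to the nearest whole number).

Cast on 105 stitches; work 278 rows.

Stitches: 100 × 21/20 = 105.00 → 105.
Rows: 253 × 33/30 = 278.30 → 278.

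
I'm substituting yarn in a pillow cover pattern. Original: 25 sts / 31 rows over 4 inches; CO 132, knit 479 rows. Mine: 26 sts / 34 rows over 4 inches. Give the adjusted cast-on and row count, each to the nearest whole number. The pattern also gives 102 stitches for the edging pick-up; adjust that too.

Stitches: 132 × 26/25 = 137.28 → 137.
Rows: 479 × 34/31 = 525.35 → 525.
edging pick-up: 102 × 26/25 = 106.08 → 106.

Cast on 137 stitches; work 525 rows; edging pick-up 106 stitches.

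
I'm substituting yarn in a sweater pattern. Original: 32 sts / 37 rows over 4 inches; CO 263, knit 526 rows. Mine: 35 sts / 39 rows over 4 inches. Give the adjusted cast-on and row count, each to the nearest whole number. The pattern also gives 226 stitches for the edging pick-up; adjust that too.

Stitches: 263 × 35/32 = 287.66 → 288.
Rows: 526 × 39/37 = 554.43 → 554.
edging pick-up: 226 × 35/32 = 247.19 → 247.

Cast on 288 stitches; work 554 rows; edging pick-up 247 stitches.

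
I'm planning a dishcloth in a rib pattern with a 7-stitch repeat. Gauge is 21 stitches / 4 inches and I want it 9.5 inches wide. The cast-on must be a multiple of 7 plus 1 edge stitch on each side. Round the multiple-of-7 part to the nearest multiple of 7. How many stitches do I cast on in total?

CO 51 sts.

21 / 4 = 5.25 sts per inch.
9.5 × 5.25 = 49.88 sts.
Less 2 edge sts → 47.88 for the repeat.
Nearest multiple of 7: 49.
Add back 2 edge sts → 51.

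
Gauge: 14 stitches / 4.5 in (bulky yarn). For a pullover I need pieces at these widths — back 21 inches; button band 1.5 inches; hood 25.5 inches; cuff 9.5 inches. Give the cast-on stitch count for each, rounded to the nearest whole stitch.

Rate = 14/4.5 = 3.111 sts per in.
back: 21 × 3.111 = 65.33 → 65.
button band: 1.5 × 3.111 = 4.67 → 5.
hood: 25.5 × 3.111 = 79.33 → 79.
cuff: 9.5 × 3.111 = 29.56 → 30.

back 65; button band 5; hood 79; cuff 30.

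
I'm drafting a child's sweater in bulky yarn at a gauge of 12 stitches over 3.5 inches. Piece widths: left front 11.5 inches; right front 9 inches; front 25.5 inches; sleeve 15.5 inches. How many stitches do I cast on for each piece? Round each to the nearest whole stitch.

left front 39; right front 31; front 87; sleeve 53.

Rate = 12/3.5 = 3.429 sts per in.
left front: 11.5 × 3.429 = 39.43 → 39.
right front: 9 × 3.429 = 30.86 → 31.
front: 25.5 × 3.429 = 87.43 → 87.
sleeve: 15.5 × 3.429 = 53.14 → 53.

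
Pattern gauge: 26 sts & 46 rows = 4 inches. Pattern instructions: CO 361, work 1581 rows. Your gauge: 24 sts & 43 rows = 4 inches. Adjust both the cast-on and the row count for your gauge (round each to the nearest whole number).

Stitches: 361 × 24/26 = 333.23 → 333.
Rows: 1581 × 43/46 = 1477.89 → 1478.

Cast on 333 stitches; work 1478 rows.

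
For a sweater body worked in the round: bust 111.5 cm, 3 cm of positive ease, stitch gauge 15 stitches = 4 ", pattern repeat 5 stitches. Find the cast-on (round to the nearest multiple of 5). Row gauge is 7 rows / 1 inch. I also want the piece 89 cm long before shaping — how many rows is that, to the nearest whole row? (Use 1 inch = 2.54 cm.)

Finished = 111.5 + 3 = 114.5 cm.
114.5 cm × 1/2.54 = 45.08 inches.
15/4 = 3.75 sts per in; 45.08 × 3.75 = 169.05 sts.
Nearest multiple of 5 → 170.
89 cm = 35.04 inches; × 7 = 245.28 → 245 rows.

Cast on 170 stitches; work 245 rows.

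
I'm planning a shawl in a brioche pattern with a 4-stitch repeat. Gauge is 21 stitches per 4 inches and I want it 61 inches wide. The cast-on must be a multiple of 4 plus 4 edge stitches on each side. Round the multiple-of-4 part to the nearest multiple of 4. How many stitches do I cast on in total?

Cast on 320 stitches.

21 / 4 = 5.25 sts per inch.
61 × 5.25 = 320.25 sts.
Less 8 edge sts → 312.25 for the repeat.
Nearest multiple of 4: 312.
Add back 8 edge sts → 320.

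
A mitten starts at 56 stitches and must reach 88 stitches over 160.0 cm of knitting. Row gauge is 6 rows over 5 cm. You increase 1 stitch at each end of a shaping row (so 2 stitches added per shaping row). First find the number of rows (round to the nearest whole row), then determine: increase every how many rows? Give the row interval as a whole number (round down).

Increase every 12th row.

Rows = 160.0 × 1.2 = 192.0 → 192 rows.
Stitches to add: 32 → 16 shaping rows (at 2 st each).
192 / 16 = 12.00 → every 12 rows.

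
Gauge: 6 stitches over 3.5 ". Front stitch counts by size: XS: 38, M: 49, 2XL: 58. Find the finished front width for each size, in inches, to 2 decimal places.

XS 22.17 inches; M 28.58 inches; 2XL 33.83 inches.

6/3.5 = 1.714 sts per in.
XS: 38 / 1.714 = 22.167 → 22.17 in.
M: 49 / 1.714 = 28.583 → 28.58 in.
2XL: 58 / 1.714 = 33.833 → 33.83 in.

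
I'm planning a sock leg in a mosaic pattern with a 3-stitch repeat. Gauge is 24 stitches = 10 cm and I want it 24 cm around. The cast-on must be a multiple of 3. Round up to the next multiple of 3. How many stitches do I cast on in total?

24 / 10 = 2.4 sts per cm.
24 × 2.4 = 57.60 sts.
Next multiple of 3: 60.

CO 60 sts.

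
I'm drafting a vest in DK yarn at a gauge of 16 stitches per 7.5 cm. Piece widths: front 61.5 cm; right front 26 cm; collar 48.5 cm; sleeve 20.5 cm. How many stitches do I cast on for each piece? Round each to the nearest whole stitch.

front 131; right front 55; collar 103; sleeve 44.

Rate = 16/7.5 = 2.133 sts per cm.
front: 61.5 × 2.133 = 131.20 → 131.
right front: 26 × 2.133 = 55.47 → 55.
collar: 48.5 × 2.133 = 103.47 → 103.
sleeve: 20.5 × 2.133 = 43.73 → 44.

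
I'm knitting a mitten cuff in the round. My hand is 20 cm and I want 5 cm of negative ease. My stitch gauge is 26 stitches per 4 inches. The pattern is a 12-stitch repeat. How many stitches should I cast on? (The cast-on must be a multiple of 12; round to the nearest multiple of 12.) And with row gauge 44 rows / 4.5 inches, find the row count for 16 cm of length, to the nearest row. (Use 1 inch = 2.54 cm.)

Finished = 20 − 5 = 15 cm.
15 cm × 1/2.54 = 5.91 inches.
26/4 = 6.5 sts per in; 5.91 × 6.5 = 38.39 sts.
Nearest multiple of 12 → 36.
16 cm = 6.30 inches; × 9.778 = 61.59 → 62 rows.

Cast on 36 stitches; work 62 rows.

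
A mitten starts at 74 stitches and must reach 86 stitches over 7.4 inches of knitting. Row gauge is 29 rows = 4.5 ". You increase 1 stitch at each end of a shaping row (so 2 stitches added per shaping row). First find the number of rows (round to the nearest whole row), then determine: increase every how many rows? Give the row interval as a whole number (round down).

Rows = 7.4 × 6.444 = 47.7 → 48 rows.
Stitches to add: 12 → 6 shaping rows (at 2 st each).
48 / 6 = 8.00 → every 8 rows.

Increase every 8th row.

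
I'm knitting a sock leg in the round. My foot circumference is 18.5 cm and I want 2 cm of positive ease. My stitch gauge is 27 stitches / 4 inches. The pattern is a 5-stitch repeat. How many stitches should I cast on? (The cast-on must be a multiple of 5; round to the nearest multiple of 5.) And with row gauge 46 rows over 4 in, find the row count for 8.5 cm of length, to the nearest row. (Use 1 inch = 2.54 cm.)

Cast on 55 stitches; work 38 rows.

Finished = 18.5 + 2 = 20.5 cm.
20.5 cm × 1/2.54 = 8.07 inches.
27/4 = 6.75 sts per in; 8.07 × 6.75 = 54.48 sts.
Nearest multiple of 5 → 55.
8.5 cm = 3.35 inches; × 11.5 = 38.48 → 38 rows.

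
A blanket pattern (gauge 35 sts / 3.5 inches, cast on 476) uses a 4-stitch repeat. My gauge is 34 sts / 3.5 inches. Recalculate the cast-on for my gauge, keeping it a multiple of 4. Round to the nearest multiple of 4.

Cast on 464 stitches.

476 × 34 / 35 = 462.40.
Nearest multiple of 4: 464.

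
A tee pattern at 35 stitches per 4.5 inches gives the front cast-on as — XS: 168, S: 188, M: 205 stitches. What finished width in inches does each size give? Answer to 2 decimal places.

XS 21.60 inches; S 24.17 inches; M 26.36 inches.

35/4.5 = 7.778 sts per in.
XS: 168 / 7.778 = 21.600 → 21.60 in.
S: 188 / 7.778 = 24.171 → 24.17 in.
M: 205 / 7.778 = 26.357 → 26.36 in.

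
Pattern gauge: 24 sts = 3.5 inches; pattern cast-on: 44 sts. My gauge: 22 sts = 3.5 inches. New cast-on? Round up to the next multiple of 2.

42 stitches.

Scale factor = 22 / 24 = 0.917.
44 × 22 / 24 = 40.33 sts.
→ 42 sts.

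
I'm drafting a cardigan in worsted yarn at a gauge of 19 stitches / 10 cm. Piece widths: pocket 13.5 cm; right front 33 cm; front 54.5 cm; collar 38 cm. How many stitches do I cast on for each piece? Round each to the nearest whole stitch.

Rate = 19/10 = 1.9 sts per cm.
pocket: 13.5 × 1.9 = 25.65 → 26.
right front: 33 × 1.9 = 62.70 → 63.
front: 54.5 × 1.9 = 103.55 → 104.
collar: 38 × 1.9 = 72.20 → 72.

pocket 26; right front 63; front 104; collar 72.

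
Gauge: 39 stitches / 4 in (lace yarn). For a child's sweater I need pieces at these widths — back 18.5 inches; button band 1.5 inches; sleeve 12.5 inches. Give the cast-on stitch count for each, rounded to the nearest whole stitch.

Rate = 39/4 = 9.75 sts per in.
back: 18.5 × 9.75 = 180.38 → 180.
button band: 1.5 × 9.75 = 14.62 → 15.
sleeve: 12.5 × 9.75 = 121.88 → 122.

back 180; button band 15; sleeve 122.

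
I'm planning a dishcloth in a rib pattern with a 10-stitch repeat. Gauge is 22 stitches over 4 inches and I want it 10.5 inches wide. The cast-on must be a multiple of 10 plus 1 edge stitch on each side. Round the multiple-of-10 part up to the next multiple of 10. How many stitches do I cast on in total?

22 / 4 = 5.5 sts per inch.
10.5 × 5.5 = 57.75 sts.
Less 2 edge sts → 55.75 for the repeat.
Next multiple of 10: 60.
Add back 2 edge sts → 62.

CO 62 sts.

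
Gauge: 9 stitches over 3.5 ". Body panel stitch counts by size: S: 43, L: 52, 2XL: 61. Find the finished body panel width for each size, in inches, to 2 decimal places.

S 16.72 inches; L 20.22 inches; 2XL 23.72 inches.

9/3.5 = 2.571 sts per in.
S: 43 / 2.571 = 16.722 → 16.72 in.
L: 52 / 2.571 = 20.222 → 20.22 in.
2XL: 61 / 2.571 = 23.722 → 23.72 in.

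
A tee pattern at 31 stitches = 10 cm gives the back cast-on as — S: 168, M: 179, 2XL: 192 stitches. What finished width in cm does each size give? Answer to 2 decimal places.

31/10 = 3.1 sts per cm.
S: 168 / 3.1 = 54.194 → 54.19 cm.
M: 179 / 3.1 = 57.742 → 57.74 cm.
2XL: 192 / 3.1 = 61.935 → 61.94 cm.

S 54.19 cm; M 57.74 cm; 2XL 61.94 cm.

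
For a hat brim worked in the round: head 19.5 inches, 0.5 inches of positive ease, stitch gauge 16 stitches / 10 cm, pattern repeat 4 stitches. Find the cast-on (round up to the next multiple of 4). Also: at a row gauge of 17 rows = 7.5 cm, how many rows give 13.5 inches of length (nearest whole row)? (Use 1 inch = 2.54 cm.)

Cast on 84 stitches; work 78 rows.

Finished = 19.5 + 0.5 = 20 inches.
20 inches × 2.54 = 50.80 cm.
16/10 = 1.6 sts per cm; 50.80 × 1.6 = 81.28 sts.
Next multiple of 4 → 84.
13.5 inches = 34.29 cm; × 2.267 = 77.72 → 78 rows.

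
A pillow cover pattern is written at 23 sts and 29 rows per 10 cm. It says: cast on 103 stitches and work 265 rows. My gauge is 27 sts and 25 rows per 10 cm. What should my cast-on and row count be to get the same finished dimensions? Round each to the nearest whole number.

Stitches: 103 × 27/23 = 120.91 → 121.
Rows: 265 × 25/29 = 228.45 → 228.

Cast on 121 stitches; work 228 rows.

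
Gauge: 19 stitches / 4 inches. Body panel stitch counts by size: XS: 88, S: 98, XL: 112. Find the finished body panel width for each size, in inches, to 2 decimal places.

19/4 = 4.75 sts per in.
XS: 88 / 4.75 = 18.526 → 18.53 in.
S: 98 / 4.75 = 20.632 → 20.63 in.
XL: 112 / 4.75 = 23.579 → 23.58 in.

XS 18.53 inches; S 20.63 inches; XL 23.58 inches.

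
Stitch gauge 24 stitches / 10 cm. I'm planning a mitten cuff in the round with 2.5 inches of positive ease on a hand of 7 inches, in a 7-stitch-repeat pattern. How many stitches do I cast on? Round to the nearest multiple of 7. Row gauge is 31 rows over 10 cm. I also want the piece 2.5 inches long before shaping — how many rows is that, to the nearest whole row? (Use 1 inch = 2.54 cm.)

Cast on 56 stitches; work 20 rows.

Finished = 7 + 2.5 = 9.5 inches.
9.5 inches × 2.54 = 24.13 cm.
24/10 = 2.4 sts per cm; 24.13 × 2.4 = 57.91 sts.
Nearest multiple of 7 → 56.
2.5 inches = 6.35 cm; × 3.1 = 19.68 → 20 rows.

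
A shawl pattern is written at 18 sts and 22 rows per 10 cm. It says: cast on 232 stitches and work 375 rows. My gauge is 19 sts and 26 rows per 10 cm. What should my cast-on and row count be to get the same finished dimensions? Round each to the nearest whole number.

Cast on 245 stitches; work 443 rows.

Stitches: 232 × 19/18 = 244.89 → 245.
Rows: 375 × 26/22 = 443.18 → 443.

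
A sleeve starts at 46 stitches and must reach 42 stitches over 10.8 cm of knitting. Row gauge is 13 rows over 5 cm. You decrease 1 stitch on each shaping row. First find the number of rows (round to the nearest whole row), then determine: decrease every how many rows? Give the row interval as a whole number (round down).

Rows = 10.8 × 2.6 = 28.1 → 28 rows.
Stitches to remove: 4 → 4 shaping rows (at 1 st each).
28 / 4 = 7.00 → every 7 rows.

Decrease every 7th row.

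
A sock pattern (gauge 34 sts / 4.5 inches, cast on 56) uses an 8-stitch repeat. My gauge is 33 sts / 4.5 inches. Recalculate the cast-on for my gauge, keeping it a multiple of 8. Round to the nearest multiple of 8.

56 stitches.

56 × 33 / 34 = 54.35.
Nearest multiple of 8: 56.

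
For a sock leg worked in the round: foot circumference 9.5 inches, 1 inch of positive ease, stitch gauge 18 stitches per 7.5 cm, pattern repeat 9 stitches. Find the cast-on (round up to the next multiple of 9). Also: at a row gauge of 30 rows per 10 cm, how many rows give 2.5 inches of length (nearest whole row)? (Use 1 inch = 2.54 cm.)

Cast on 72 stitches; work 19 rows.

Finished = 9.5 + 1 = 10.5 inches.
10.5 inches × 2.54 = 26.67 cm.
18/7.5 = 2.4 sts per cm; 26.67 × 2.4 = 64.01 sts.
Next multiple of 9 → 72.
2.5 inches = 6.35 cm; × 3 = 19.05 → 19 rows.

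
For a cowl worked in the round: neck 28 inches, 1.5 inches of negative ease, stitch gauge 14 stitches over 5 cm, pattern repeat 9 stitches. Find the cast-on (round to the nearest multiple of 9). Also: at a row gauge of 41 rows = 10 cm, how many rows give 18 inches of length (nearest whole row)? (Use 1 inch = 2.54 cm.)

Cast on 189 stitches; work 187 rows.

Finished = 28 − 1.5 = 26.5 inches.
26.5 inches × 2.54 = 67.31 cm.
14/5 = 2.8 sts per cm; 67.31 × 2.8 = 188.47 sts.
Nearest multiple of 9 → 189.
18 inches = 45.72 cm; × 4.1 = 187.45 → 187 rows.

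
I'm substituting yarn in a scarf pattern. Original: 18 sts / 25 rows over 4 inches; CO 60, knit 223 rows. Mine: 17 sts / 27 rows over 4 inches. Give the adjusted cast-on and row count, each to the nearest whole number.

Stitches: 60 × 17/18 = 56.67 → 57.
Rows: 223 × 27/25 = 240.84 → 241.

Cast on 57 stitches; work 241 rows.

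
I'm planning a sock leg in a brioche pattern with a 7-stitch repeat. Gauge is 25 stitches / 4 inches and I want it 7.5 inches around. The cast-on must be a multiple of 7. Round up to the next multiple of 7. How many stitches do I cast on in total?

25 / 4 = 6.25 sts per inch.
7.5 × 6.25 = 46.88 sts.
Next multiple of 7: 49.

49 stitches.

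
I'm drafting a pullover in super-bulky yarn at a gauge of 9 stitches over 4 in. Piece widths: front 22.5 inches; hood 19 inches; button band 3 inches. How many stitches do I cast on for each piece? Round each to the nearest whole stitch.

Rate = 9/4 = 2.25 sts per in.
front: 22.5 × 2.25 = 50.62 → 51.
hood: 19 × 2.25 = 42.75 → 43.
button band: 3 × 2.25 = 6.75 → 7.

front 51; hood 43; button band 7.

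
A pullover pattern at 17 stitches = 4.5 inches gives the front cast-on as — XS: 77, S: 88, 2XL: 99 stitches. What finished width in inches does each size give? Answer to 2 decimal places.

XS 20.38 inches; S 23.29 inches; 2XL 26.21 inches.

17/4.5 = 3.778 sts per in.
XS: 77 / 3.778 = 20.382 → 20.38 in.
S: 88 / 3.778 = 23.294 → 23.29 in.
2XL: 99 / 3.778 = 26.206 → 26.21 in.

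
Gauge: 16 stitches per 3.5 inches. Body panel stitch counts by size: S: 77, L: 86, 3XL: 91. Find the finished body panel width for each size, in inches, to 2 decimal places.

S 16.84 inches; L 18.81 inches; 3XL 19.91 inches.

16/3.5 = 4.571 sts per in.
S: 77 / 4.571 = 16.844 → 16.84 in.
L: 86 / 4.571 = 18.812 → 18.81 in.
3XL: 91 / 4.571 = 19.906 → 19.91 in.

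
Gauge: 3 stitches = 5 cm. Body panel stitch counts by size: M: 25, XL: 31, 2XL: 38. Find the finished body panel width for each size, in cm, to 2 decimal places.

M 41.67 cm; XL 51.67 cm; 2XL 63.33 cm.

3/5 = 0.6 sts per cm.
M: 25 / 0.6 = 41.667 → 41.67 cm.
XL: 31 / 0.6 = 51.667 → 51.67 cm.
2XL: 38 / 0.6 = 63.333 → 63.33 cm.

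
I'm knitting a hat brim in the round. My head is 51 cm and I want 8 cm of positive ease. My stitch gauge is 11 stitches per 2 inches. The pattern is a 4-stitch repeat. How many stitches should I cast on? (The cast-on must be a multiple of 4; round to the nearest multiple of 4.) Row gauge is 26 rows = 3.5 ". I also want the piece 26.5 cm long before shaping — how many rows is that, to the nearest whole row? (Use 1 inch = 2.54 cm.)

Finished = 51 + 8 = 59 cm.
59 cm × 1/2.54 = 23.23 inches.
11/2 = 5.5 sts per in; 23.23 × 5.5 = 127.76 sts.
Nearest multiple of 4 → 128.
26.5 cm = 10.43 inches; × 7.429 = 77.50 → 78 rows.

Cast on 128 stitches; work 78 rows.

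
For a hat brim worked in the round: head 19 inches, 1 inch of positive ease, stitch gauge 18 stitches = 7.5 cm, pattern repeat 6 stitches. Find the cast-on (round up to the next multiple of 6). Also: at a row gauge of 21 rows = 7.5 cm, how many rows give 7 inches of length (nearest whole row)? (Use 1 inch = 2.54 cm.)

Cast on 126 stitches; work 50 rows.

Finished = 19 + 1 = 20 inches.
20 inches × 2.54 = 50.80 cm.
18/7.5 = 2.4 sts per cm; 50.80 × 2.4 = 121.92 sts.
Next multiple of 6 → 126.
7 inches = 17.78 cm; × 2.8 = 49.78 → 50 rows.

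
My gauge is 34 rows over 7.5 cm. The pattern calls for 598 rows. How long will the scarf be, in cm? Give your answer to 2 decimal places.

34 rows / 7.5 cm = 4.533 rows per cm.
598 / 4.533 = 131.912 cm.

131.91 cm.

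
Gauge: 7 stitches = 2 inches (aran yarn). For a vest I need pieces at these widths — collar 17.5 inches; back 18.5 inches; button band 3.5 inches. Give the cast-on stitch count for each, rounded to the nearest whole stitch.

Rate = 7/2 = 3.5 sts per in.
collar: 17.5 × 3.5 = 61.25 → 61.
back: 18.5 × 3.5 = 64.75 → 65.
button band: 3.5 × 3.5 = 12.25 → 12.

collar 61; back 65; button band 12.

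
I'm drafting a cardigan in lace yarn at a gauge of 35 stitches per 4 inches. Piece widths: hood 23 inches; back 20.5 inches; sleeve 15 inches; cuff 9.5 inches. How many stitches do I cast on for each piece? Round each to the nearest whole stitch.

hood 201; back 179; sleeve 131; cuff 83.

Rate = 35/4 = 8.75 sts per in.
hood: 23 × 8.75 = 201.25 → 201.
back: 20.5 × 8.75 = 179.38 → 179.
sleeve: 15 × 8.75 = 131.25 → 131.
cuff: 9.5 × 8.75 = 83.12 → 83.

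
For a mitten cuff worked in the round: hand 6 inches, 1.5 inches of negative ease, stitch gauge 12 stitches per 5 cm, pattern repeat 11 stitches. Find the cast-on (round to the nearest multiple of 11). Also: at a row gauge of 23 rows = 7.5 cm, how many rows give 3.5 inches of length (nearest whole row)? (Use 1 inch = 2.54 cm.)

Finished = 6 − 1.5 = 4.5 inches.
4.5 inches × 2.54 = 11.43 cm.
12/5 = 2.4 sts per cm; 11.43 × 2.4 = 27.43 sts.
Nearest multiple of 11 → 22.
3.5 inches = 8.89 cm; × 3.067 = 27.26 → 27 rows.

Cast on 22 stitches; work 27 rows.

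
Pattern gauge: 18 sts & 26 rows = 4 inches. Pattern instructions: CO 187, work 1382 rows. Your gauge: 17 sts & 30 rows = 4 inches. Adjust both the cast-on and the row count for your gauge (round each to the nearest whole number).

Cast on 177 stitches; work 1595 rows.

Stitches: 187 × 17/18 = 176.61 → 177.
Rows: 1382 × 30/26 = 1594.62 → 1595.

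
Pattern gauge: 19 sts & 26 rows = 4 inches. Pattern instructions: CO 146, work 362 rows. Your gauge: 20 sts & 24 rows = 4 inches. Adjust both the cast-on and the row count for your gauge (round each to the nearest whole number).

Stitches: 146 × 20/19 = 153.68 → 154.
Rows: 362 × 24/26 = 334.15 → 334.

Cast on 154 stitches; work 334 rows.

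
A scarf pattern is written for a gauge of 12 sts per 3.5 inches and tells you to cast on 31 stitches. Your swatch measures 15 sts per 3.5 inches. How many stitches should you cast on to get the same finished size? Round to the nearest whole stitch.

39 stitches.

Scale factor = 15 / 12 = 1.250.
31 × 15 / 12 = 38.75 sts.
→ 39 sts.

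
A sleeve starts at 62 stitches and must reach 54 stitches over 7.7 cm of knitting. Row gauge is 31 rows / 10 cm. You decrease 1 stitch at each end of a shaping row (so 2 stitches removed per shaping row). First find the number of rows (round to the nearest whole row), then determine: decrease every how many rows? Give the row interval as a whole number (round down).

Decrease every 6th row.

Rows = 7.7 × 3.1 = 23.9 → 24 rows.
Stitches to remove: 8 → 4 shaping rows (at 2 st each).
24 / 4 = 6.00 → every 6 rows.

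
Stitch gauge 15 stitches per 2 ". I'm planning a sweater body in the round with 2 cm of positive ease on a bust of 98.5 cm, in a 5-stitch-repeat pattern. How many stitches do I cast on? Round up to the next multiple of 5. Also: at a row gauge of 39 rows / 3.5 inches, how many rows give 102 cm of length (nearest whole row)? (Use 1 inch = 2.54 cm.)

Finished = 98.5 + 2 = 100.5 cm.
100.5 cm × 1/2.54 = 39.57 inches.
15/2 = 7.5 sts per in; 39.57 × 7.5 = 296.75 sts.
Next multiple of 5 → 300.
102 cm = 40.16 inches; × 11.143 = 447.47 → 447 rows.

Cast on 300 stitches; work 447 rows.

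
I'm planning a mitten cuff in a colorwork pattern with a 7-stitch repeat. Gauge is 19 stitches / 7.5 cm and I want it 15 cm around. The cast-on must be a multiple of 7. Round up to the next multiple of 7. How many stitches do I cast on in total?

19 / 7.5 = 2.533 sts per cm.
15 × 2.533 = 38.00 sts.
Next multiple of 7: 42.

42 stitches.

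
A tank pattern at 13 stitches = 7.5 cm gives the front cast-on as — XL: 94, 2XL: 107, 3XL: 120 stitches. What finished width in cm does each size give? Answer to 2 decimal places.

XL 54.23 cm; 2XL 61.73 cm; 3XL 69.23 cm.

13/7.5 = 1.733 sts per cm.
XL: 94 / 1.733 = 54.231 → 54.23 cm.
2XL: 107 / 1.733 = 61.731 → 61.73 cm.
3XL: 120 / 1.733 = 69.231 → 69.23 cm.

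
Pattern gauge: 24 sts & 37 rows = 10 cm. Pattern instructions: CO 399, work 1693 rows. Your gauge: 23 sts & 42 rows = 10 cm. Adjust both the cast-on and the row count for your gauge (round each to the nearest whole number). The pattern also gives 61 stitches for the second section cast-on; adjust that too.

Cast on 382 stitches; work 1922 rows; second section cast-on 58 stitches.

Stitches: 399 × 23/24 = 382.38 → 382.
Rows: 1693 × 42/37 = 1921.78 → 1922.
second section cast-on: 61 × 23/24 = 58.46 → 58.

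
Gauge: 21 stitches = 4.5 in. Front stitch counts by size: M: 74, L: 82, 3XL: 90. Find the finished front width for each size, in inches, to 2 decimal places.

M 15.86 inches; L 17.57 inches; 3XL 19.29 inches.

21/4.5 = 4.667 sts per in.
M: 74 / 4.667 = 15.857 → 15.86 in.
L: 82 / 4.667 = 17.571 → 17.57 in.
3XL: 90 / 4.667 = 19.286 → 19.29 in.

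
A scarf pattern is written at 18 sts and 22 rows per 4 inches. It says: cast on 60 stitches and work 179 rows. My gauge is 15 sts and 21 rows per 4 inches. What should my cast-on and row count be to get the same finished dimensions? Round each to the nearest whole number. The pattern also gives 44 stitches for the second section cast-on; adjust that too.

Stitches: 60 × 15/18 = 50.00 → 50.
Rows: 179 × 21/22 = 170.86 → 171.
second section cast-on: 44 × 15/18 = 36.67 → 37.

Cast on 50 stitches; work 171 rows; second section cast-on 37 stitches.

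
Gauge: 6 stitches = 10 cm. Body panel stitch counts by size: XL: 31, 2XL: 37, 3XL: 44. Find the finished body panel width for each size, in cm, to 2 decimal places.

XL 51.67 cm; 2XL 61.67 cm; 3XL 73.33 cm.

6/10 = 0.6 sts per cm.
XL: 31 / 0.6 = 51.667 → 51.67 cm.
2XL: 37 / 0.6 = 61.667 → 61.67 cm.
3XL: 44 / 0.6 = 73.333 → 73.33 cm.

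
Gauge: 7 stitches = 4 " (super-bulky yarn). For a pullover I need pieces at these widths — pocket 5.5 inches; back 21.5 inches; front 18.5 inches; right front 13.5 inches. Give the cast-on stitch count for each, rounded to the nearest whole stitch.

Rate = 7/4 = 1.75 sts per in.
pocket: 5.5 × 1.75 = 9.62 → 10.
back: 21.5 × 1.75 = 37.62 → 38.
front: 18.5 × 1.75 = 32.38 → 32.
right front: 13.5 × 1.75 = 23.62 → 24.

pocket 10; back 38; front 32; right front 24.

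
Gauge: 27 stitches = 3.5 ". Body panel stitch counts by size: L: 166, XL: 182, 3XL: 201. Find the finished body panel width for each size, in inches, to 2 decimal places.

L 21.52 inches; XL 23.59 inches; 3XL 26.06 inches.

27/3.5 = 7.714 sts per in.
L: 166 / 7.714 = 21.519 → 21.52 in.
XL: 182 / 7.714 = 23.593 → 23.59 in.
3XL: 201 / 7.714 = 26.056 → 26.06 in.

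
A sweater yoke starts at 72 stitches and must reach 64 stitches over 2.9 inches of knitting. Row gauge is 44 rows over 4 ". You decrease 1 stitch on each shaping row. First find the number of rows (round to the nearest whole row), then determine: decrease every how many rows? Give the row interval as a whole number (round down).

Rows = 2.9 × 11 = 31.9 → 32 rows.
Stitches to remove: 8 → 8 shaping rows (at 1 st each).
32 / 8 = 4.00 → every 4 rows.

Decrease every 4th row.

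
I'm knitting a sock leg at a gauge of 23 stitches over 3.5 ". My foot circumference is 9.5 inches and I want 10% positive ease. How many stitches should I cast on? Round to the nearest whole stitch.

Cast on 69 stitches.

Finished = 9.5 × 1.10 = 10.45 in.
23 / 3.5 = 6.571 sts per inch.
10.45 × 6.571 = 68.67 sts.
→ 69 sts.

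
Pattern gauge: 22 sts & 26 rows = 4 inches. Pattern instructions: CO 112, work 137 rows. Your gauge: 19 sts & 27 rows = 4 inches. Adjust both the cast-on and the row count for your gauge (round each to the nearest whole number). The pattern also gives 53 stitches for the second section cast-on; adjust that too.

Stitches: 112 × 19/22 = 96.73 → 97.
Rows: 137 × 27/26 = 142.27 → 142.
second section cast-on: 53 × 19/22 = 45.77 → 46.

Cast on 97 stitches; work 142 rows; second section cast-on 46 stitches.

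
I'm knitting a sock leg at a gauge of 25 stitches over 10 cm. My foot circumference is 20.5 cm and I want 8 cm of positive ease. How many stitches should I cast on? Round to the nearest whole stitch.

CO 71 sts.

Finished = 20.5 + 8 = 28.5 cm.
25 / 10 = 2.5 sts per cm.
28.50 × 2.5 = 71.25 sts.
→ 71 sts.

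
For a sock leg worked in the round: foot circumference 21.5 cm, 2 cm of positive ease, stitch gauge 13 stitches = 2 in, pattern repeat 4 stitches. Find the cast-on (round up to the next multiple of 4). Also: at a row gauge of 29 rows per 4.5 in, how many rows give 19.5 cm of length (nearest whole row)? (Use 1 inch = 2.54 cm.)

Cast on 64 stitches; work 49 rows.

Finished = 21.5 + 2 = 23.5 cm.
23.5 cm × 1/2.54 = 9.25 inches.
13/2 = 6.5 sts per in; 9.25 × 6.5 = 60.14 sts.
Next multiple of 4 → 64.
19.5 cm = 7.68 inches; × 6.444 = 49.48 → 49 rows.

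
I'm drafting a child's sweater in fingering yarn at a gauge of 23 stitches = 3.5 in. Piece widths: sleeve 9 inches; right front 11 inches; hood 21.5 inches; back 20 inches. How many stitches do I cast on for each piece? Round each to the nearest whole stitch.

sleeve 59; right front 72; hood 141; back 131.

Rate = 23/3.5 = 6.571 sts per in.
sleeve: 9 × 6.571 = 59.14 → 59.
right front: 11 × 6.571 = 72.29 → 72.
hood: 21.5 × 6.571 = 141.29 → 141.
back: 20 × 6.571 = 131.43 → 131.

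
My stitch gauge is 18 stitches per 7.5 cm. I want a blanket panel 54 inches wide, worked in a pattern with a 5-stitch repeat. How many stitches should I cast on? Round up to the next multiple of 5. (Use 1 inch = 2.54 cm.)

330 stitches.

54 in = 54 × 2.54 = 137.16 cm.
18 / 7.5 = 2.4 sts/cm.
137.16 × 2.4 = 329.18 sts.
→ 330.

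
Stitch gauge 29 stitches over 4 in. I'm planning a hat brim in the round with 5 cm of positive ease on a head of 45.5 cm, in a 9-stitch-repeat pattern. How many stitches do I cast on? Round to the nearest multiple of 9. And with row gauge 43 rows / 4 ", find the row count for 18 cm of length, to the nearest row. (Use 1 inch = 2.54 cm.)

Cast on 144 stitches; work 76 rows.

Finished = 45.5 + 5 = 50.5 cm.
50.5 cm × 1/2.54 = 19.88 inches.
29/4 = 7.25 sts per in; 19.88 × 7.25 = 144.14 sts.
Nearest multiple of 9 → 144.
18 cm = 7.09 inches; × 10.75 = 76.18 → 76 rows.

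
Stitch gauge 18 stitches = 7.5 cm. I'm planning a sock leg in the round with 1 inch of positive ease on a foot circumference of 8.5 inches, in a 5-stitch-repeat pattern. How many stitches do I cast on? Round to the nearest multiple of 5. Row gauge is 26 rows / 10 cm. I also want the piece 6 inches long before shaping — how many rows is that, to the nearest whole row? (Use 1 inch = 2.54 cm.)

Cast on 60 stitches; work 40 rows.

Finished = 8.5 + 1 = 9.5 inches.
9.5 inches × 2.54 = 24.13 cm.
18/7.5 = 2.4 sts per cm; 24.13 × 2.4 = 57.91 sts.
Nearest multiple of 5 → 60.
6 inches = 15.24 cm; × 2.6 = 39.62 → 40 rows.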